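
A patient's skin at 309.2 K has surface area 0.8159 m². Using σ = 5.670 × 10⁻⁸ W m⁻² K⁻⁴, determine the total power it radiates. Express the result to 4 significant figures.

Area A = 0.8159 m².
P = σAT⁴ = 5.670×10⁻⁸ × 0.8159 × (309.2)⁴ = 422.8 W.

P ≈ 422.8 W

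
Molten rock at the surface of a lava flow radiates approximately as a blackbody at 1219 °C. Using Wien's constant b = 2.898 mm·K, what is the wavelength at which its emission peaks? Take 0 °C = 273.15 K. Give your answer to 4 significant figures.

T = 1219 °C + 273.15 = 1492.15 K.
Wien's displacement law: λ_max = b/T = (2.898×10⁻³ m·K)/(1492.15 K) = 1.9422×10⁻⁶ m.
That is 1.942 μm, in the infrared range.

λ_max ≈ 1.942 μm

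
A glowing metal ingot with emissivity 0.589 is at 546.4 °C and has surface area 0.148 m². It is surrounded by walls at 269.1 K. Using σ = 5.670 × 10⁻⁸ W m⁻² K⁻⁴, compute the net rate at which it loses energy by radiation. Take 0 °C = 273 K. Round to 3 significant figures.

Net loss ≈ 2.20×10³ W

T = 546.4 °C + 273 = 819.4 K.
Area A = 0.148 m².
Net radiated power P_net = εσA(T⁴ − T₀⁴) = 0.589×5.670×10⁻⁸×0.148×(819.4⁴ − 269.1⁴).
T⁴ − T₀⁴ = 4.50800×10¹¹ − 5.24390×10⁹ = 4.45556×10¹¹ K⁴, so P_net = 2.20×10³ W.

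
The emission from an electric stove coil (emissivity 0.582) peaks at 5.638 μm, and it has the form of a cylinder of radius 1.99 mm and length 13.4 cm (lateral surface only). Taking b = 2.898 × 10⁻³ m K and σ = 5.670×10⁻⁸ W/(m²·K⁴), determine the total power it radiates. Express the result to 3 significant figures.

P ≈ 3.86 W

Wien's law: T = b/λ_max = 2.898×10⁻³/5.638×10⁻⁶ = 514.012 K.
Lateral area A = 2πrL = 2π×1.99×10⁻³×0.134 = 1.67547×10⁻³ m².
Then P = εσAT⁴ = 0.582×5.670×10⁻⁸×1.67547×10⁻³×(514.012)⁴ = 3.86 W.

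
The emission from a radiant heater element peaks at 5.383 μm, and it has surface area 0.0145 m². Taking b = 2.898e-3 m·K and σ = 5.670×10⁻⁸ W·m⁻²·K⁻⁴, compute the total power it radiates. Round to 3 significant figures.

Wien's law: T = b/λ_max = 2.898×10⁻³/5.383×10⁻⁶ = 538.362 K.
Area A = 0.0145 m².
Then P = σAT⁴ = 5.670×10⁻⁸×0.0145×(538.362)⁴ = 69.1 W.

P ≈ 69.1 W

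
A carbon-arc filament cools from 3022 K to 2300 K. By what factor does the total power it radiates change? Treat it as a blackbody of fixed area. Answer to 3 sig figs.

P ∝ T⁴, so P₂/P₁ = (T₂/T₁)⁴ = (2300/3022)⁴ = (0.761085)⁴ = 0.336.

P₂/P₁ ≈ 0.336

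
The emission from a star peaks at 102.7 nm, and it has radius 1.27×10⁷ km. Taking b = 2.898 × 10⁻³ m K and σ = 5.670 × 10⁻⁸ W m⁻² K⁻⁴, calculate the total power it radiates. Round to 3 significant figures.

Wien's law: T = b/λ_max = 2.898×10⁻³/1.027×10⁻⁷ = 28218.1 K.
Surface area A = 4πR² = 4π(1.27×10¹⁰ m)² = 2.02683×10²¹ m².
Then P = σAT⁴ = 5.670×10⁻⁸×2.02683×10²¹×(28218.1)⁴ = 7.29×10³¹ W.

P ≈ 7.29×10³¹ W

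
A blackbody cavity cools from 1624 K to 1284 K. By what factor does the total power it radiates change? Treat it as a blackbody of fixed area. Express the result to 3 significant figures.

P₂/P₁ ≈ 0.391

P ∝ T⁴, so P₂/P₁ = (T₂/T₁)⁴ = (1284/1624)⁴ = (0.790640)⁴ = 0.391.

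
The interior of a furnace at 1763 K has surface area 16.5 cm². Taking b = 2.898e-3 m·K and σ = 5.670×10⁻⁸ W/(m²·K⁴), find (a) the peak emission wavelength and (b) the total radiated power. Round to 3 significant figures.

λ_max ≈ 1.64×10³ nm; P ≈ 904 W

(a) λ_max = b/T = 2.898×10⁻³/1763 = 1.644×10⁻⁶ m = 1.64×10³ nm.
Area A = 16.5 cm² = 1.65×10⁻³ m².
(b) P = σAT⁴ = 5.670×10⁻⁸×1.65×10⁻³×(1763)⁴ = 904 W.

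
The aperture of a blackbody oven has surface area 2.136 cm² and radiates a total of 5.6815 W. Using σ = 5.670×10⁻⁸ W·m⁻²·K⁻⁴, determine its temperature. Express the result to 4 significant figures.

T ≈ 827.6 K

Area A = 2.136 cm² = 2.136×10⁻⁴ m².
P = σAT⁴ ⇒ T = (P/(σA))^(1/4) = (5.6815/(5.670×10⁻⁸×2.136×10⁻⁴))^(1/4) = 827.6 K.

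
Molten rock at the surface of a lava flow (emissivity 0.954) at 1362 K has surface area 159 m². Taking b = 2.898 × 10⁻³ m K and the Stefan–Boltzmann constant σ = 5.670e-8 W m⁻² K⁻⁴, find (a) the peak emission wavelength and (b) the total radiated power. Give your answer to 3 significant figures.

(a) λ_max = b/T = 2.898×10⁻³/1362 = 2.128×10⁻⁶ m = 2.13×10³ nm.
Area A = 159 m².
(b) P = εσAT⁴ = 0.954×5.670×10⁻⁸×159×(1362)⁴ = 2.96×10⁷ W.

λ_max ≈ 2.13×10³ nm; P ≈ 2.96×10⁷ W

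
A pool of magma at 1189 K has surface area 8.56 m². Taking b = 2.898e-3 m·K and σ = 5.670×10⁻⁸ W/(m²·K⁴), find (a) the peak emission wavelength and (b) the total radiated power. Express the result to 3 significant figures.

(a) λ_max = b/T = 2.898×10⁻³/1189 = 2.437×10⁻⁶ m = 2.44 μm.
Area A = 8.56 m².
(b) P = σAT⁴ = 5.670×10⁻⁸×8.56×(1189)⁴ = 9.70×10⁵ W.

λ_max ≈ 2.44 μm; P ≈ 9.70×10⁵ W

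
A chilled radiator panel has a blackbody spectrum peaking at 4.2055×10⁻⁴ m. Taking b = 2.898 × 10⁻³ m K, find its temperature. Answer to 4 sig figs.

Wien's law gives T = b/λ_max = (2.898×10⁻³ m·K)/(4.2055×10⁻⁴ m) = 6.891 K.

T ≈ 6.891 K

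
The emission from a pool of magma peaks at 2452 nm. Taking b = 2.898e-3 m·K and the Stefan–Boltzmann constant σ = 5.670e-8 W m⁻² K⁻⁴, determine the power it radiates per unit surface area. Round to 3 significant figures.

I ≈ 1.11×10⁵ W/m²

Wien's law: T = b/λ_max = 2.898×10⁻³/2.452×10⁻⁶ = 1181.89 K.
Then I = σT⁴ = 5.670×10⁻⁸×(1181.89)⁴ = 1.11×10⁵ W/m².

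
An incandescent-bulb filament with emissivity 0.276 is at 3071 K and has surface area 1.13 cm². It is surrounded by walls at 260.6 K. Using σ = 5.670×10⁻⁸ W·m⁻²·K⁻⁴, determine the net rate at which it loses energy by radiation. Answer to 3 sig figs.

Area A = 1.13 cm² = 1.13×10⁻⁴ m².
Net radiated power P_net = εσA(T⁴ − T₀⁴) = 0.276×5.670×10⁻⁸×1.13×10⁻⁴×(3071⁴ − 260.6⁴).
T⁴ − T₀⁴ = 8.89445×10¹³ − 4.61209×10⁹ = 8.89399×10¹³ K⁴, so P_net = 157 W.

Net loss ≈ 157 W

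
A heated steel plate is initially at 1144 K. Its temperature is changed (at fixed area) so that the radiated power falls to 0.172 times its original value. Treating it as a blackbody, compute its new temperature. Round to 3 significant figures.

T₂ ≈ 737 K

P ∝ T⁴, so T₂/T₁ = (P₂/P₁)^(1/4) = (0.172)^(1/4) = 0.643994.
T₂ = 1144 × 0.643994 = 737 K.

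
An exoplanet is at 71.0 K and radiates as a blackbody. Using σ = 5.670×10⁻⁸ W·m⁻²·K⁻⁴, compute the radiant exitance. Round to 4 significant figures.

I ≈ 1.441 W/m²

Stefan–Boltzmann: I = σT⁴ = 5.670×10⁻⁸ × (71.0)⁴ = 1.441 W/m².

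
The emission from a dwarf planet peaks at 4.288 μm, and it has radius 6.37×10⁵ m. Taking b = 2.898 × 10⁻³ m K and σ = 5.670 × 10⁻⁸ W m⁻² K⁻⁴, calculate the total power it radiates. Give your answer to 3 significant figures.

Wien's law: T = b/λ_max = 2.898×10⁻³/4.288×10⁻⁶ = 675.840 K.
Surface area A = 4πR² = 4π(6.37×10⁵ m)² = 5.09904×10¹² m².
Then P = σAT⁴ = 5.670×10⁻⁸×5.09904×10¹²×(675.840)⁴ = 6.03×10¹⁶ W.

P ≈ 6.03×10¹⁶ W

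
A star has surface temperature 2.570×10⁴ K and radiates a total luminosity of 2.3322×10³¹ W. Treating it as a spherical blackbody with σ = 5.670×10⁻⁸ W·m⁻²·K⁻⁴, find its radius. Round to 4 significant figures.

R ≈ 8.662×10⁹ m

L = 4πR²σT⁴ ⇒ R = √(L/(4πσT⁴)).
σT⁴ = 2.47352×10¹⁰ W/m², so R = √(2.3322×10³¹/(4π×2.47352×10¹⁰)) = 8.662×10⁹ m.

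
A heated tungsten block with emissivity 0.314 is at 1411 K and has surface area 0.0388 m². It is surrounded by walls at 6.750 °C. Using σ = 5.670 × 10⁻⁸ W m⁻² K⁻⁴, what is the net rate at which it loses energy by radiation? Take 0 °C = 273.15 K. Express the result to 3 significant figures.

Net loss ≈ 2.73×10³ W

Surroundings: T = 6.750 °C + 273.15 = 279.900 K.
Area A = 0.0388 m².
Net radiated power P_net = εσA(T⁴ − T₀⁴) = 0.314×5.670×10⁻⁸×0.0388×(1411⁴ − 279.900⁴).
T⁴ − T₀⁴ = 3.96377×10¹² − 6.13778×10⁹ = 3.95763×10¹² K⁴, so P_net = 2.73×10³ W.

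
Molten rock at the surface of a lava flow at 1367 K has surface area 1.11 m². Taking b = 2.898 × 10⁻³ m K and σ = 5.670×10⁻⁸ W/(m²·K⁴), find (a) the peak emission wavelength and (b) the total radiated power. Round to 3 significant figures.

λ_max ≈ 2.12 μm; P ≈ 2.20×10⁵ W

(a) λ_max = b/T = 2.898×10⁻³/1367 = 2.120×10⁻⁶ m = 2.12 μm.
Area A = 1.11 m².
(b) P = σAT⁴ = 5.670×10⁻⁸×1.11×(1367)⁴ = 2.20×10⁵ W.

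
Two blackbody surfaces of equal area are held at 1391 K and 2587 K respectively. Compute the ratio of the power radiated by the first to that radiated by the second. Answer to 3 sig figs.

P₁/P₂ ≈ 0.0836

With equal areas, P₁/P₂ = (T₁/T₂)⁴ = (1391/2587)⁴ = 0.0836.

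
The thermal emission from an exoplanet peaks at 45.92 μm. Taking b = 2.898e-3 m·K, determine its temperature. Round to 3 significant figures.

Wien's law gives T = b/λ_max = (2.898×10⁻³ m·K)/(4.592×10⁻⁵ m) = 63.1 K.

T ≈ 63.1 K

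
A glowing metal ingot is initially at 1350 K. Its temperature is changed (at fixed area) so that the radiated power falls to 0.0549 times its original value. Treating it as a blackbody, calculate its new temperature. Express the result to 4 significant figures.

P ∝ T⁴, so T₂/T₁ = (P₂/P₁)^(1/4) = (0.0549)^(1/4) = 0.484053.
T₂ = 1350 × 0.484053 = 653.5 K.

T₂ ≈ 653.5 K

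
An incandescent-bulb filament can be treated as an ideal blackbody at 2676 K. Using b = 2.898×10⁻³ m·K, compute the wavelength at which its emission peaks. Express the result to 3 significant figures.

Wien's displacement law: λ_max = b/T = (2.898×10⁻³ m·K)/(2676 K) = 1.083×10⁻⁶ m.
That is 1.08 μm, in the infrared range.

λ_max ≈ 1.08 μm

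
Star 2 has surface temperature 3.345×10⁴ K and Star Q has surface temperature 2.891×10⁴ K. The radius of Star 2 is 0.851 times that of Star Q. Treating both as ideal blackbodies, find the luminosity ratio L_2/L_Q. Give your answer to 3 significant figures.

L ∝ R²T⁴, so L_2/L_Q = (R_2/R_Q)²(T_2/T_Q)⁴ = (0.851)² × (3.345×10⁴/2.891×10⁴)⁴ = 0.724201 × 1.79222 = 1.30.

L_2/L_Q ≈ 1.30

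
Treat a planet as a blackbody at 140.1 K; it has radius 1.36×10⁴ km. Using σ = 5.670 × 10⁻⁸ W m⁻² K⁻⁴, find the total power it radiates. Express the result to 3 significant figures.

P ≈ 5.08×10¹⁶ W

Surface area A = 4πR² = 4π(1.36×10⁷ m)² = 2.32428×10¹⁵ m².
P = σAT⁴ = 5.670×10⁻⁸ × 2.32428×10¹⁵ × (140.1)⁴ = 5.08×10¹⁶ W.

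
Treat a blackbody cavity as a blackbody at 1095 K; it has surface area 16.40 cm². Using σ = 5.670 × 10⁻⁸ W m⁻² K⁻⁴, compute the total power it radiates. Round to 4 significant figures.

P ≈ 133.7 W

Area A = 16.40 cm² = 1.640×10⁻³ m².
P = σAT⁴ = 5.670×10⁻⁸ × 1.640×10⁻³ × (1095)⁴ = 133.7 W.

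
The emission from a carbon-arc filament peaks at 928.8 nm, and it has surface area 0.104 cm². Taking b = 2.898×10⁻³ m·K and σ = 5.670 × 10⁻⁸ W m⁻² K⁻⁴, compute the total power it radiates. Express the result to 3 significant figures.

Wien's law: T = b/λ_max = 2.898×10⁻³/9.288×10⁻⁷ = 3120.16 K.
Area A = 0.104 cm² = 1.04×10⁻⁵ m².
Then P = σAT⁴ = 5.670×10⁻⁸×1.04×10⁻⁵×(3120.16)⁴ = 55.9 W.

P ≈ 55.9 W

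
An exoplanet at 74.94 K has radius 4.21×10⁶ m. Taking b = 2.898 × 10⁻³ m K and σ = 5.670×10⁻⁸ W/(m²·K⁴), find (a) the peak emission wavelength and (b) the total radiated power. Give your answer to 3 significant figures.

λ_max ≈ 38.7 μm; P ≈ 3.98×10¹⁴ W

(a) λ_max = b/T = 2.898×10⁻³/74.94 = 3.867×10⁻⁵ m = 38.7 μm.
Surface area A = 4πR² = 4π(4.21×10⁶ m)² = 2.22728×10¹⁴ m².
(b) P = σAT⁴ = 5.670×10⁻⁸×2.22728×10¹⁴×(74.94)⁴ = 3.98×10¹⁴ W.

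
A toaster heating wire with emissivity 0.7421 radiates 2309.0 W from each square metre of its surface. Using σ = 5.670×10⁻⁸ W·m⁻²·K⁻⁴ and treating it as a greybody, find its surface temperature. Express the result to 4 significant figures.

T ≈ 484.0 K

I = εσT⁴, so T = (I/εσ)^(1/4) = (2309.0/(0.7421×5.670×10⁻⁸))^(1/4) = 484.0 K.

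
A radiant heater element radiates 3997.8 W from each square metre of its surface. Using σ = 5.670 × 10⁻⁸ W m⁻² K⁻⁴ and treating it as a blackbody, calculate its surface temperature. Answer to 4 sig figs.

T ≈ 515.3 K

I = σT⁴, so T = (I/σ)^(1/4) = (3997.8/(5.670×10⁻⁸))^(1/4) = 515.3 K.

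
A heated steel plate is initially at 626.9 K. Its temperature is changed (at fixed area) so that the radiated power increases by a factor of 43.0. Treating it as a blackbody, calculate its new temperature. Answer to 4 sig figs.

T₂ ≈ 1605 K

P ∝ T⁴, so T₂/T₁ = (P₂/P₁)^(1/4) = (43.0)^(1/4) = 2.56075.
T₂ = 626.9 × 2.56075 = 1605 K.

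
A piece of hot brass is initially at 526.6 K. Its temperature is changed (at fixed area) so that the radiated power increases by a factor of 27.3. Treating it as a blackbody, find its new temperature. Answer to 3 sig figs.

P ∝ T⁴, so T₂/T₁ = (P₂/P₁)^(1/4) = (27.3)^(1/4) = 2.28581.
T₂ = 526.6 × 2.28581 = 1.20×10³ K.

T₂ ≈ 1.20×10³ K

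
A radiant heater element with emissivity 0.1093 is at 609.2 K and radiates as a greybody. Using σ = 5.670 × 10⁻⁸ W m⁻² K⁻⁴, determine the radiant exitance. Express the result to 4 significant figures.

Stefan–Boltzmann: I = εσT⁴ = 0.1093 × 5.670×10⁻⁸ × (609.2)⁴ = 853.6 W/m².

I ≈ 853.6 W/m²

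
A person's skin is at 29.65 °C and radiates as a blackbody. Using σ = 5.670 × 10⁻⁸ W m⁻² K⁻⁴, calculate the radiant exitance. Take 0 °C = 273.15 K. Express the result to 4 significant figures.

I ≈ 476.7 W/m²

T = 29.65 °C + 273.15 = 302.80 K.
Stefan–Boltzmann: I = σT⁴ = 5.670×10⁻⁸ × (302.80)⁴ = 476.7 W/m².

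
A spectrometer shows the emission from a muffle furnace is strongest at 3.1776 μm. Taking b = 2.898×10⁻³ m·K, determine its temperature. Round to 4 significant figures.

T ≈ 912.0 K

Wien's law gives T = b/λ_max = (2.898×10⁻³ m·K)/(3.1776×10⁻⁶ m) = 912.0 K.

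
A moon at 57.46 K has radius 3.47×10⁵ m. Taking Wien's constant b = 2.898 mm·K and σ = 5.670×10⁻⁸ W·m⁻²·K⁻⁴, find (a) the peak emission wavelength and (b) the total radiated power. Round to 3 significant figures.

λ_max ≈ 50.4 μm; P ≈ 9.35×10¹¹ W

(a) λ_max = b/T = 2.898×10⁻³/57.46 = 5.044×10⁻⁵ m = 50.4 μm.
Surface area A = 4πR² = 4π(3.47×10⁵ m)² = 1.51310×10¹² m².
(b) P = σAT⁴ = 5.670×10⁻⁸×1.51310×10¹²×(57.46)⁴ = 9.35×10¹¹ W.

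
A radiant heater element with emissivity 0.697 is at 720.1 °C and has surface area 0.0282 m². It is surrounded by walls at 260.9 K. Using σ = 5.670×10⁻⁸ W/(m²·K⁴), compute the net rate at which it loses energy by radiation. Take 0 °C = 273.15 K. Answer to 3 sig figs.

T = 720.1 °C + 273.15 = 993.25 K.
Area A = 0.0282 m².
Net radiated power P_net = εσA(T⁴ − T₀⁴) = 0.697×5.670×10⁻⁸×0.0282×(993.25⁴ − 260.9⁴).
T⁴ − T₀⁴ = 9.73272×10¹¹ − 4.63336×10⁹ = 9.68639×10¹¹ K⁴, so P_net = 1.08×10³ W.

Net loss ≈ 1.08×10³ W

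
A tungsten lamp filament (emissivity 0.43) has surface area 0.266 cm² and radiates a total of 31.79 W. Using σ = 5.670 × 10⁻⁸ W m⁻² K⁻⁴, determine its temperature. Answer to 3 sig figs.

T ≈ 2.65×10³ K

Area A = 0.266 cm² = 2.66×10⁻⁵ m².
P = εσAT⁴ ⇒ T = (P/(εσA))^(1/4) = (31.79/(0.43×5.670×10⁻⁸×2.66×10⁻⁵))^(1/4) = 2.65×10³ K.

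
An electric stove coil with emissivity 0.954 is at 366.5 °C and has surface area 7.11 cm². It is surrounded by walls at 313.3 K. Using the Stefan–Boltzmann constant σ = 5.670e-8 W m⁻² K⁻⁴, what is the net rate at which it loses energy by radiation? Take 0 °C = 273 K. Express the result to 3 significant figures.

Net loss ≈ 6.06 W

T = 366.5 °C + 273 = 639.5 K.
Area A = 7.11 cm² = 7.11×10⁻⁴ m².
Net radiated power P_net = εσA(T⁴ − T₀⁴) = 0.954×5.670×10⁻⁸×7.11×10⁻⁴×(639.5⁴ − 313.3⁴).
T⁴ − T₀⁴ = 1.67248×10¹¹ − 9.63478×10⁹ = 1.57613×10¹¹ K⁴, so P_net = 6.06 W.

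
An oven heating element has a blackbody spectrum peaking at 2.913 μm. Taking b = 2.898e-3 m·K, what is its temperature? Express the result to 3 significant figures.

Wien's law gives T = b/λ_max = (2.898×10⁻³ m·K)/(2.913×10⁻⁶ m) = 995 K.

T ≈ 995 K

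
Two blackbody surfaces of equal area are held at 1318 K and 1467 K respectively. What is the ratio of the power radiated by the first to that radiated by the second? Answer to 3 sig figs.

With equal areas, P₁/P₂ = (T₁/T₂)⁴ = (1318/1467)⁴ = 0.652.

P₁/P₂ ≈ 0.652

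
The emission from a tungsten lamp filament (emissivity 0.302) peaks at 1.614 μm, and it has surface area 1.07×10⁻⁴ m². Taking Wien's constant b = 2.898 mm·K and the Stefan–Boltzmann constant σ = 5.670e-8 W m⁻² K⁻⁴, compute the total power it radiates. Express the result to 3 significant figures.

Wien's law: T = b/λ_max = 2.898×10⁻³/1.614×10⁻⁶ = 1795.54 K.
Area A = 1.07×10⁻⁴ m².
Then P = εσAT⁴ = 0.302×5.670×10⁻⁸×1.07×10⁻⁴×(1795.54)⁴ = 19.0 W.

P ≈ 19.0 W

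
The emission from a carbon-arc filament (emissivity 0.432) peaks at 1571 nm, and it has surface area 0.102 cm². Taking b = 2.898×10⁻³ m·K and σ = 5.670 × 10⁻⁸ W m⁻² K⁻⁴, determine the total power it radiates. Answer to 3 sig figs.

Wien's law: T = b/λ_max = 2.898×10⁻³/1.571×10⁻⁶ = 1844.68 K.
Area A = 0.102 cm² = 1.02×10⁻⁵ m².
Then P = εσAT⁴ = 0.432×5.670×10⁻⁸×1.02×10⁻⁵×(1844.68)⁴ = 2.89 W.

P ≈ 2.89 W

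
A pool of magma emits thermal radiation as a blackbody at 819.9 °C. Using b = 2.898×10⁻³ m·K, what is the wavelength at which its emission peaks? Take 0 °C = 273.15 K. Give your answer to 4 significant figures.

T = 819.9 °C + 273.15 = 1093.05 K.
Wien's displacement law: λ_max = b/T = (2.898×10⁻³ m·K)/(1093.05 K) = 2.6513×10⁻⁶ m.
That is 2651 nm, in the infrared range.

λ_max ≈ 2651 nm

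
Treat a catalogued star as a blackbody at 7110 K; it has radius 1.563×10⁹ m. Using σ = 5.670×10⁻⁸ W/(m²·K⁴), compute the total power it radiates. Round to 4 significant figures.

Surface area A = 4πR² = 4π(1.563×10⁹ m)² = 3.06993×10¹⁹ m².
P = σAT⁴ = 5.670×10⁻⁸ × 3.06993×10¹⁹ × (7110)⁴ = 4.448×10²⁷ W.

P ≈ 4.448×10²⁷ W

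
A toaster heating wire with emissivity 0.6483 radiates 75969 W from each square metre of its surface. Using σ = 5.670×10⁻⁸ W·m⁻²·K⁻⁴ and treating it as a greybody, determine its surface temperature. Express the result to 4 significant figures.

T ≈ 1199 K

I = εσT⁴, so T = (I/εσ)^(1/4) = (75969/(0.6483×5.670×10⁻⁸))^(1/4) = 1199 K.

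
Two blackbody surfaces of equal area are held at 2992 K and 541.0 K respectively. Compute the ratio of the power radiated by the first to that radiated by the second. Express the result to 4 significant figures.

P₁/P₂ ≈ 935.5

With equal areas, P₁/P₂ = (T₁/T₂)⁴ = (2992/541.0)⁴ = 935.5.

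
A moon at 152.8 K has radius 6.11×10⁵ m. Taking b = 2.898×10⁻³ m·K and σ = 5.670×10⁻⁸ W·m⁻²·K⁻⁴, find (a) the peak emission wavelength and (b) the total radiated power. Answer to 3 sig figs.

λ_max ≈ 19.0 μm; P ≈ 1.45×10¹⁴ W

(a) λ_max = b/T = 2.898×10⁻³/152.8 = 1.897×10⁻⁵ m = 19.0 μm.
Surface area A = 4πR² = 4π(6.11×10⁵ m)² = 4.69129×10¹² m².
(b) P = σAT⁴ = 5.670×10⁻⁸×4.69129×10¹²×(152.8)⁴ = 1.45×10¹⁴ W.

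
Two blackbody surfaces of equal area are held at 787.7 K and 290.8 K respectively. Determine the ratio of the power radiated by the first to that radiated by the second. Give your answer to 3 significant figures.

With equal areas, P₁/P₂ = (T₁/T₂)⁴ = (787.7/290.8)⁴ = 53.8.

P₁/P₂ ≈ 53.8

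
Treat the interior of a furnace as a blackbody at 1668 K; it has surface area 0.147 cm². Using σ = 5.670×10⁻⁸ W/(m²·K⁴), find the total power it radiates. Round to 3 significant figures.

P ≈ 6.45 W

Area A = 0.147 cm² = 1.47×10⁻⁵ m².
P = σAT⁴ = 5.670×10⁻⁸ × 1.47×10⁻⁵ × (1668)⁴ = 6.45 W.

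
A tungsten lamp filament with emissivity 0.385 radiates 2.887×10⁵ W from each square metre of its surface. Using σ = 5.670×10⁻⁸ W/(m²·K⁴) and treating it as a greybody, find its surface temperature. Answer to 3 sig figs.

I = εσT⁴, so T = (I/εσ)^(1/4) = (2.887×10⁵/(0.385×5.670×10⁻⁸))^(1/4) = 1.91×10³ K.

T ≈ 1.91×10³ K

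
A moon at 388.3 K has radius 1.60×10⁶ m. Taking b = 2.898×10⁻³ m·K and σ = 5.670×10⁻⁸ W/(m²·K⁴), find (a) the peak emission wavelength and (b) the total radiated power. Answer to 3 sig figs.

λ_max ≈ 7.46 μm; P ≈ 4.15×10¹⁶ W

(a) λ_max = b/T = 2.898×10⁻³/388.3 = 7.463×10⁻⁶ m = 7.46 μm.
Surface area A = 4πR² = 4π(1.60×10⁶ m)² = 3.21699×10¹³ m².
(b) P = σAT⁴ = 5.670×10⁻⁸×3.21699×10¹³×(388.3)⁴ = 4.15×10¹⁶ W.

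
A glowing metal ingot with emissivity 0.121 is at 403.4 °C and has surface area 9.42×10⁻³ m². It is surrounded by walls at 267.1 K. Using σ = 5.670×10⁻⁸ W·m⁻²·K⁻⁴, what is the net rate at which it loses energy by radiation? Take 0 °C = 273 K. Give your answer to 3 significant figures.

T = 403.4 °C + 273 = 676.4 K.
Area A = 9.42×10⁻³ m².
Net radiated power P_net = εσA(T⁴ − T₀⁴) = 0.121×5.670×10⁻⁸×9.42×10⁻³×(676.4⁴ − 267.1⁴).
T⁴ − T₀⁴ = 2.09322×10¹¹ − 5.08974×10⁹ = 2.04232×10¹¹ K⁴, so P_net = 13.2 W.

Net loss ≈ 13.2 W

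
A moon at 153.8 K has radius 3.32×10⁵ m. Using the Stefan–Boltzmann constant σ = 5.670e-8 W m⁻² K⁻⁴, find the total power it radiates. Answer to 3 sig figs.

Surface area A = 4πR² = 4π(3.32×10⁵ m)² = 1.38512×10¹² m².
P = σAT⁴ = 5.670×10⁻⁸ × 1.38512×10¹² × (153.8)⁴ = 4.39×10¹³ W.

P ≈ 4.39×10¹³ W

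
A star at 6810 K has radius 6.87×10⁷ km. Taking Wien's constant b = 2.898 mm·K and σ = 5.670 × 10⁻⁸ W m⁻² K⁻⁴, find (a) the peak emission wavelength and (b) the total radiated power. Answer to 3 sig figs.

λ_max ≈ 426 nm; P ≈ 7.23×10³⁰ W

(a) λ_max = b/T = 2.898×10⁻³/6810 = 4.256×10⁻⁷ m = 426 nm.
Surface area A = 4πR² = 4π(6.87×10¹⁰ m)² = 5.93094×10²² m².
(b) P = σAT⁴ = 5.670×10⁻⁸×5.93094×10²²×(6810)⁴ = 7.23×10³⁰ W.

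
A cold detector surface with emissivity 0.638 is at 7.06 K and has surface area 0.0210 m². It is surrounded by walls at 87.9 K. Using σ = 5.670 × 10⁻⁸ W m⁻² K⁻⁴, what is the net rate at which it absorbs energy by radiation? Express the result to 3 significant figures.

Net gain ≈ 0.0453 W

Area A = 0.0210 m².
Net radiated power P_net = εσA(T⁴ − T₀⁴) = 0.638×5.670×10⁻⁸×0.0210×(7.06⁴ − 87.9⁴).
T⁴ − T₀⁴ = 2484.38 − 5.96974×10⁷ = -5.96949×10⁷ K⁴, so P_net = -0.0453 W — negative, meaning a net gain of 0.0453 W.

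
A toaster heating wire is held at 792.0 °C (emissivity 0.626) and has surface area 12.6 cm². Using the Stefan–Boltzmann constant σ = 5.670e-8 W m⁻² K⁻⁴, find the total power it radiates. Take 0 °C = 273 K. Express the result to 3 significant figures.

P ≈ 57.5 W

T = 792.0 °C + 273 = 1065.0 K.
Area A = 12.6 cm² = 1.26×10⁻³ m².
P = εσAT⁴ = 0.626 × 5.670×10⁻⁸ × 1.26×10⁻³ × (1065.0)⁴ = 57.5 W.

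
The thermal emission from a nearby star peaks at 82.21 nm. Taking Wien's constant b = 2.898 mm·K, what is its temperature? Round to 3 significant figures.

T ≈ 3.53×10⁴ K

Wien's law gives T = b/λ_max = (2.898×10⁻³ m·K)/(8.221×10⁻⁸ m) = 3.53×10⁴ K.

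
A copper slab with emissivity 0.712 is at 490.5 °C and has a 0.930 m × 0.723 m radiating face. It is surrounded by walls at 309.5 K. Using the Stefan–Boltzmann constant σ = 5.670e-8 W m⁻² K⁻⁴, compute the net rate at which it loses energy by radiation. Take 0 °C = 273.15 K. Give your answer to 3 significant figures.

Net loss ≈ 8.98×10³ W

T = 490.5 °C + 273.15 = 763.65 K.
Area A = 0.930 × 0.723 = 0.67239 m².
Net radiated power P_net = εσA(T⁴ − T₀⁴) = 0.712×5.670×10⁻⁸×0.67239×(763.65⁴ − 309.5⁴).
T⁴ − T₀⁴ = 3.40077×10¹¹ − 9.17577×10⁹ = 3.30901×10¹¹ K⁴, so P_net = 8.98×10³ W.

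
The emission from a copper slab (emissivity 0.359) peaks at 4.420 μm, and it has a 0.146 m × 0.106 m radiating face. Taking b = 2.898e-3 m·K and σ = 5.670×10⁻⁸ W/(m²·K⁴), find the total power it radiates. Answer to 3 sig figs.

Wien's law: T = b/λ_max = 2.898×10⁻³/4.420×10⁻⁶ = 655.656 K.
Area A = 0.146 × 0.106 = 0.015476 m².
Then P = εσAT⁴ = 0.359×5.670×10⁻⁸×0.015476×(655.656)⁴ = 58.2 W.

P ≈ 58.2 W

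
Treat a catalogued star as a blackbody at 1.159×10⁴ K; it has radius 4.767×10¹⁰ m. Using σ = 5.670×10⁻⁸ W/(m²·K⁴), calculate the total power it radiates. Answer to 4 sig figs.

P ≈ 2.922×10³¹ W

Surface area A = 4πR² = 4π(4.767×10¹⁰ m)² = 2.85562×10²² m².
P = σAT⁴ = 5.670×10⁻⁸ × 2.85562×10²² × (1.159×10⁴)⁴ = 2.922×10³¹ W.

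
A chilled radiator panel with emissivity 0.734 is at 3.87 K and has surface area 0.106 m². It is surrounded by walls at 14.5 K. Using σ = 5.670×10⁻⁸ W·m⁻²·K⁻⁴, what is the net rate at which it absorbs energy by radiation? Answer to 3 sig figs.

Net gain ≈ 1.94×10⁻⁴ W

Area A = 0.106 m².
Net radiated power P_net = εσA(T⁴ − T₀⁴) = 0.734×5.670×10⁻⁸×0.106×(3.87⁴ − 14.5⁴).
T⁴ − T₀⁴ = 224.308 − 44205.1 = -43980.8 K⁴, so P_net = -1.94×10⁻⁴ W — negative, meaning a net gain of 1.94×10⁻⁴ W.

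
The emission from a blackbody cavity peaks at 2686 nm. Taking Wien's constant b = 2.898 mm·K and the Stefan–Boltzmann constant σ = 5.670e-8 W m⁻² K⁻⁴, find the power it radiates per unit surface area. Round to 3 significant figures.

I ≈ 7.68×10⁴ W/m²

Wien's law: T = b/λ_max = 2.898×10⁻³/2.686×10⁻⁶ = 1078.93 K.
Then I = σT⁴ = 5.670×10⁻⁸×(1078.93)⁴ = 7.68×10⁴ W/m².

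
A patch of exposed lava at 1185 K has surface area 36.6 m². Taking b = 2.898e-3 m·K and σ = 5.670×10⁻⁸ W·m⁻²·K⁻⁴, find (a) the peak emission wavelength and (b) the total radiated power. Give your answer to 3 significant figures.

(a) λ_max = b/T = 2.898×10⁻³/1185 = 2.446×10⁻⁶ m = 2.45×10³ nm.
Area A = 36.6 m².
(b) P = σAT⁴ = 5.670×10⁻⁸×36.6×(1185)⁴ = 4.09×10⁶ W.

λ_max ≈ 2.45×10³ nm; P ≈ 4.09×10⁶ W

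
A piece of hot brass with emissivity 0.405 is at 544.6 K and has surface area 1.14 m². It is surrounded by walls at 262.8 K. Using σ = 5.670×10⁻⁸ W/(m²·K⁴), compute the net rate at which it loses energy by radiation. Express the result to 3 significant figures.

Area A = 1.14 m².
Net radiated power P_net = εσA(T⁴ − T₀⁴) = 0.405×5.670×10⁻⁸×1.14×(544.6⁴ − 262.8⁴).
T⁴ − T₀⁴ = 8.79651×10¹⁰ − 4.76981×10⁹ = 8.31953×10¹⁰ K⁴, so P_net = 2.18×10³ W.

Net loss ≈ 2.18×10³ W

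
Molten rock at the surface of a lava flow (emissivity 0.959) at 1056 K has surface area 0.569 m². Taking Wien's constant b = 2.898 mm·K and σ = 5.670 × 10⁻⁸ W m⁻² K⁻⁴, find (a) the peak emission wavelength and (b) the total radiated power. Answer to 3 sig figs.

(a) λ_max = b/T = 2.898×10⁻³/1056 = 2.744×10⁻⁶ m = 2.74×10³ nm.
Area A = 0.569 m².
(b) P = εσAT⁴ = 0.959×5.670×10⁻⁸×0.569×(1056)⁴ = 3.85×10⁴ W.

λ_max ≈ 2.74×10³ nm; P ≈ 3.85×10⁴ W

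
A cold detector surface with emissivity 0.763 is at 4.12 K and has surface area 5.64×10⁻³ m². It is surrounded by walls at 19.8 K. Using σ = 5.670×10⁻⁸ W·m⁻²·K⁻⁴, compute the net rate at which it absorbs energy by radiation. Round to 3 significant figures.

Area A = 5.64×10⁻³ m².
Net radiated power P_net = εσA(T⁴ − T₀⁴) = 0.763×5.670×10⁻⁸×5.64×10⁻³×(4.12⁴ − 19.8⁴).
T⁴ − T₀⁴ = 288.130 − 1.53695×10⁵ = -1.53407×10⁵ K⁴, so P_net = -3.74×10⁻⁵ W — negative, meaning a net gain of 3.74×10⁻⁵ W.

Net gain ≈ 3.74×10⁻⁵ W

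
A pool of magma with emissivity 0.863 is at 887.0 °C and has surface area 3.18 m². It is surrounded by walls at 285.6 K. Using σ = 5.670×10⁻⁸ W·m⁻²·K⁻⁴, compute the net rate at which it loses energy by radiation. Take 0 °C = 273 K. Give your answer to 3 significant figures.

T = 887.0 °C + 273 = 1160.0 K.
Area A = 3.18 m².
Net radiated power P_net = εσA(T⁴ − T₀⁴) = 0.863×5.670×10⁻⁸×3.18×(1160.0⁴ − 285.6⁴).
T⁴ − T₀⁴ = 1.81064×10¹² − 6.65323×10⁹ = 1.80399×10¹² K⁴, so P_net = 2.81×10⁵ W.

Net loss ≈ 2.81×10⁵ W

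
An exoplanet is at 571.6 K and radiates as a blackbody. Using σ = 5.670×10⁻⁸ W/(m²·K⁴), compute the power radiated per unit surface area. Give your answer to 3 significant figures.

Stefan–Boltzmann: I = σT⁴ = 5.670×10⁻⁸ × (571.6)⁴ = 6.05×10³ W/m².

I ≈ 6.05×10³ W/m²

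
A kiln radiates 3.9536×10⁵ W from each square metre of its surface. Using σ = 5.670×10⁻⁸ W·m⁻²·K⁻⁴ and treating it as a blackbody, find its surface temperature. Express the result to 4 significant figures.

I = σT⁴, so T = (I/σ)^(1/4) = (3.9536×10⁵/(5.670×10⁻⁸))^(1/4) = 1625 K.

T ≈ 1625 K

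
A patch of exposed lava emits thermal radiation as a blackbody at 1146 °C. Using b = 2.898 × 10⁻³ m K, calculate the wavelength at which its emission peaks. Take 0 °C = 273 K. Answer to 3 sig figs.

T = 1146 °C + 273 = 1419 K.
Wien's displacement law: λ_max = b/T = (2.898×10⁻³ m·K)/(1419 K) = 2.042×10⁻⁶ m.
That is 2.04 μm, in the infrared range.

λ_max ≈ 2.04 μm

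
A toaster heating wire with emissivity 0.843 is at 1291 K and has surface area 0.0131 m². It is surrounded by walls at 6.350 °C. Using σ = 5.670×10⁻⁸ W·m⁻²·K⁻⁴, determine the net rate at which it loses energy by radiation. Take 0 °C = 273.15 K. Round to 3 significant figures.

Net loss ≈ 1.74×10³ W

Surroundings: T = 6.350 °C + 273.15 = 279.500 K.
Area A = 0.0131 m².
Net radiated power P_net = εσA(T⁴ − T₀⁴) = 0.843×5.670×10⁻⁸×0.0131×(1291⁴ − 279.500⁴).
T⁴ − T₀⁴ = 2.77783×10¹² − 6.10277×10⁹ = 2.77173×10¹² K⁴, so P_net = 1.74×10³ W.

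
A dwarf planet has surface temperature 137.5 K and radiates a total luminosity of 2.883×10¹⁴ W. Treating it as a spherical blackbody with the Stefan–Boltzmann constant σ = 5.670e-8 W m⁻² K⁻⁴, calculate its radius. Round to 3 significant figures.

L = 4πR²σT⁴ ⇒ R = √(L/(4πσT⁴)).
σT⁴ = 20.2672 W/m², so R = √(2.883×10¹⁴/(4π×20.2672)) = 1.06×10⁶ m.

R ≈ 1.06×10⁶ m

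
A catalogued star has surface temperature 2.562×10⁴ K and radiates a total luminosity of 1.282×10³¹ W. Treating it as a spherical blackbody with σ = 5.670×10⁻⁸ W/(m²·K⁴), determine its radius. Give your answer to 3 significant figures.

L = 4πR²σT⁴ ⇒ R = √(L/(4πσT⁴)).
σT⁴ = 2.44287×10¹⁰ W/m², so R = √(1.282×10³¹/(4π×2.44287×10¹⁰)) = 6.46×10⁹ m.

R ≈ 6.46×10⁹ m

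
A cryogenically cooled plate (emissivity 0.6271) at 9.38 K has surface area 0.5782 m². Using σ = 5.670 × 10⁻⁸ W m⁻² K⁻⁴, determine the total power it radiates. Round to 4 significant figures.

P ≈ 1.592×10⁻⁴ W

Area A = 0.5782 m².
P = εσAT⁴ = 0.6271 × 5.670×10⁻⁸ × 0.5782 × (9.38)⁴ = 1.592×10⁻⁴ W.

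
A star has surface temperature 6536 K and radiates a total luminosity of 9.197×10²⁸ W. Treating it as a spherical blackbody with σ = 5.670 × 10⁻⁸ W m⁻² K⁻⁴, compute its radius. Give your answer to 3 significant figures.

R ≈ 8.41×10⁹ m

L = 4πR²σT⁴ ⇒ R = √(L/(4πσT⁴)).
σT⁴ = 1.03474×10⁸ W/m², so R = √(9.197×10²⁸/(4π×1.03474×10⁸)) = 8.41×10⁹ m.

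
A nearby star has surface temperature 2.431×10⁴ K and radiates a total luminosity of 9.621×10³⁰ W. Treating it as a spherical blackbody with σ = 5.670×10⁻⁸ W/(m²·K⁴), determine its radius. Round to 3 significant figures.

L = 4πR²σT⁴ ⇒ R = √(L/(4πσT⁴)).
σT⁴ = 1.98026×10¹⁰ W/m², so R = √(9.621×10³⁰/(4π×1.98026×10¹⁰)) = 6.22×10⁹ m.

R ≈ 6.22×10⁹ m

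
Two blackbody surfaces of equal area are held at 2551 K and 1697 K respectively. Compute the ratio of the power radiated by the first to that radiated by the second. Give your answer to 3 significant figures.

P₁/P₂ ≈ 5.11

With equal areas, P₁/P₂ = (T₁/T₂)⁴ = (2551/1697)⁴ = 5.11.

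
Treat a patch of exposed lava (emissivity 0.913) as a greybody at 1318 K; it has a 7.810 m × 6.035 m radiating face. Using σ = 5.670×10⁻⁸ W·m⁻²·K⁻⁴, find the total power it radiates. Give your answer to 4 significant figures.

P ≈ 7.363×10⁶ W

Area A = 7.810 × 6.035 = 47.1334 m².
P = εσAT⁴ = 0.913 × 5.670×10⁻⁸ × 47.1334 × (1318)⁴ = 7.363×10⁶ W.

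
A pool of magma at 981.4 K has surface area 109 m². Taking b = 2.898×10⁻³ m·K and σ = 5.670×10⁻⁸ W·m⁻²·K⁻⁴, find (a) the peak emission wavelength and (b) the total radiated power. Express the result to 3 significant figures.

(a) λ_max = b/T = 2.898×10⁻³/981.4 = 2.953×10⁻⁶ m = 2.95×10³ nm.
Area A = 109 m².
(b) P = σAT⁴ = 5.670×10⁻⁸×109×(981.4)⁴ = 5.73×10⁶ W.

λ_max ≈ 2.95×10³ nm; P ≈ 5.73×10⁶ W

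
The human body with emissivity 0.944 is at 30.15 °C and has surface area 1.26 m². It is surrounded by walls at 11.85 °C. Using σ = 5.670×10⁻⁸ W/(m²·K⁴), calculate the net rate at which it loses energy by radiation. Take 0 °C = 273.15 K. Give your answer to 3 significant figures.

Net loss ≈ 126 W

T = 30.15 °C + 273.15 = 303.30 K.
Surroundings: T = 11.85 °C + 273.15 = 285.00 K.
Area A = 1.26 m².
Net radiated power P_net = εσA(T⁴ − T₀⁴) = 0.944×5.670×10⁻⁸×1.26×(303.30⁴ − 285.00⁴).
T⁴ − T₀⁴ = 8.46232×10⁹ − 6.59750×10⁹ = 1.86482×10⁹ K⁴, so P_net = 126 W.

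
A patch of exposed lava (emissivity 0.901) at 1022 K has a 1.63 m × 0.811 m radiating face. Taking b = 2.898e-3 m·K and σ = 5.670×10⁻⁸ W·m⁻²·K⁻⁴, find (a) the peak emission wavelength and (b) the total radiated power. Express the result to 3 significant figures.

λ_max ≈ 2.84 μm; P ≈ 7.37×10⁴ W

(a) λ_max = b/T = 2.898×10⁻³/1022 = 2.836×10⁻⁶ m = 2.84 μm.
Area A = 1.63 × 0.811 = 1.32193 m².
(b) P = εσAT⁴ = 0.901×5.670×10⁻⁸×1.32193×(1022)⁴ = 7.37×10⁴ W.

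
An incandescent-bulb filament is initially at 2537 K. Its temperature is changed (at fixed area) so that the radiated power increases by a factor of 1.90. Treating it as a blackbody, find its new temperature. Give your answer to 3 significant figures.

P ∝ T⁴, so T₂/T₁ = (P₂/P₁)^(1/4) = (1.90)^(1/4) = 1.17405.
T₂ = 2537 × 1.17405 = 2.98×10³ K.

T₂ ≈ 2.98×10³ K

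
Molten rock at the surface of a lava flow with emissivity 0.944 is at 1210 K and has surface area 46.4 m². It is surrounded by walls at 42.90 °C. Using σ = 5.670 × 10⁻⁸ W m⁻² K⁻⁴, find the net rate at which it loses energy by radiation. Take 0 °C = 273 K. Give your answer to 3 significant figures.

Surroundings: T = 42.90 °C + 273 = 315.90 K.
Area A = 46.4 m².
Net radiated power P_net = εσA(T⁴ − T₀⁴) = 0.944×5.670×10⁻⁸×46.4×(1210⁴ − 315.90⁴).
T⁴ − T₀⁴ = 2.14359×10¹² − 9.95860×10⁹ = 2.13363×10¹² K⁴, so P_net = 5.30×10⁶ W.

Net loss ≈ 5.30×10⁶ W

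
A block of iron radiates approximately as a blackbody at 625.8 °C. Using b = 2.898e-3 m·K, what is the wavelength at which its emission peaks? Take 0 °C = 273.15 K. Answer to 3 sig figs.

λ_max ≈ 3.22 μm

T = 625.8 °C + 273.15 = 898.95 K.
Wien's displacement law: λ_max = b/T = (2.898×10⁻³ m·K)/(898.95 K) = 3.224×10⁻⁶ m.
That is 3.22 μm, in the infrared range.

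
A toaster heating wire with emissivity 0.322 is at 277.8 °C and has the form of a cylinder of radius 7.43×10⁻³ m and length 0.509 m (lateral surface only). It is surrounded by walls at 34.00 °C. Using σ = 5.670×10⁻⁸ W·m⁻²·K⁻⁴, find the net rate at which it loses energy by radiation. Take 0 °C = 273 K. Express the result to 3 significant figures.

Net loss ≈ 36.1 W

T = 277.8 °C + 273 = 550.8 K.
Surroundings: T = 34.00 °C + 273 = 307.00 K.
Lateral area A = 2πrL = 2π×7.43×10⁻³×0.509 = 0.0237622 m².
Net radiated power P_net = εσA(T⁴ − T₀⁴) = 0.322×5.670×10⁻⁸×0.0237622×(550.8⁴ − 307.00⁴).
T⁴ − T₀⁴ = 9.20398×10¹⁰ − 8.88287×10⁹ = 8.31569×10¹⁰ K⁴, so P_net = 36.1 W.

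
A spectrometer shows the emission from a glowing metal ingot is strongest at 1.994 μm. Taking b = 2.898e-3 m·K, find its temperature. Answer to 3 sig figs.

T ≈ 1.45×10³ K

Wien's law gives T = b/λ_max = (2.898×10⁻³ m·K)/(1.994×10⁻⁶ m) = 1.45×10³ K.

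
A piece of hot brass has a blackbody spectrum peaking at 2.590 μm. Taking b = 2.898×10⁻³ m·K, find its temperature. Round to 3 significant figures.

Wien's law gives T = b/λ_max = (2.898×10⁻³ m·K)/(2.590×10⁻⁶ m) = 1.12×10³ K.

T ≈ 1.12×10³ K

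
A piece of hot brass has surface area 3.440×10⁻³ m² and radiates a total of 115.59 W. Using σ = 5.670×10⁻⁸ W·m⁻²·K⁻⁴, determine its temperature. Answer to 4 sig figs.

T ≈ 877.4 K

Area A = 3.440×10⁻³ m².
P = σAT⁴ ⇒ T = (P/(σA))^(1/4) = (115.59/(5.670×10⁻⁸×3.440×10⁻³))^(1/4) = 877.4 K.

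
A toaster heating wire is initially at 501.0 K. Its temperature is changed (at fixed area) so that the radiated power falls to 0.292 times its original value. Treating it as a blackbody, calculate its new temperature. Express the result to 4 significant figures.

T₂ ≈ 368.3 K

P ∝ T⁴, so T₂/T₁ = (P₂/P₁)^(1/4) = (0.292)^(1/4) = 0.735099.
T₂ = 501.0 × 0.735099 = 368.3 K.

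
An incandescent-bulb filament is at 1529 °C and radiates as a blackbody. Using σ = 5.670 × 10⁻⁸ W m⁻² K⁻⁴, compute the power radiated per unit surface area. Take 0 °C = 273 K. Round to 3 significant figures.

T = 1529 °C + 273 = 1802 K.
Stefan–Boltzmann: I = σT⁴ = 5.670×10⁻⁸ × (1802)⁴ = 5.98×10⁵ W/m².

I ≈ 5.98×10⁵ W/m²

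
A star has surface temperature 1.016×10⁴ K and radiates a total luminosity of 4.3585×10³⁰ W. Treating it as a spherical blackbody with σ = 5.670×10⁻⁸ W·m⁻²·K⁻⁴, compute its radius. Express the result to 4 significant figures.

L = 4πR²σT⁴ ⇒ R = √(L/(4πσT⁴)).
σT⁴ = 6.04168×10⁸ W/m², so R = √(4.3585×10³⁰/(4π×6.04168×10⁸)) = 2.396×10¹⁰ m.

R ≈ 2.396×10¹⁰ m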